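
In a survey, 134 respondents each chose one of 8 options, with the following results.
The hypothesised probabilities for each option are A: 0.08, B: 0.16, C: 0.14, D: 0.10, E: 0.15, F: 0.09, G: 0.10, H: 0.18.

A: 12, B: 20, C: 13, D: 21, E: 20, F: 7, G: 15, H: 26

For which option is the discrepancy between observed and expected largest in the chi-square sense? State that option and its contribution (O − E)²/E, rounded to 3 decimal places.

Expected counts E_i = n·p_i: 134×0.08 = 10.72, 134×0.16 = 21.44, 134×0.14 = 18.76, 134×0.10 = 13.4, 134×0.15 = 20.1, 134×0.09 = 12.06, 134×0.10 = 13.4, 134×0.18 = 24.12.
χ² = (12−10.72)²/10.72 + (20−21.44)²/21.44 + (13−18.76)²/18.76 + (21−13.4)²/13.4 + (20−20.1)²/20.1 + (7−12.06)²/12.06 + (15−13.4)²/13.4 + (26−24.12)²/24.12
   = 0.1528 + 0.0967 + 1.7685 + 4.3104 + 0.0005 + 2.1230 + 0.1910 + 0.1465
The largest term is for D: 4.310.

D, 4.310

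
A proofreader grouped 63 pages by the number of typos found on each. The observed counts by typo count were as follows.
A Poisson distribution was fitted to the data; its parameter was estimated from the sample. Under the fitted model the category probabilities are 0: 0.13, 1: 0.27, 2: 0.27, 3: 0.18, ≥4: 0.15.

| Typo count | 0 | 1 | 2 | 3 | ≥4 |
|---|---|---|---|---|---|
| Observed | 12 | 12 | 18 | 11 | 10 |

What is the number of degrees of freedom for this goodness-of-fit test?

There are k = 5 categories and 1 parameter estimated from the data, so df = 5 − 1 − 1 = 3.

3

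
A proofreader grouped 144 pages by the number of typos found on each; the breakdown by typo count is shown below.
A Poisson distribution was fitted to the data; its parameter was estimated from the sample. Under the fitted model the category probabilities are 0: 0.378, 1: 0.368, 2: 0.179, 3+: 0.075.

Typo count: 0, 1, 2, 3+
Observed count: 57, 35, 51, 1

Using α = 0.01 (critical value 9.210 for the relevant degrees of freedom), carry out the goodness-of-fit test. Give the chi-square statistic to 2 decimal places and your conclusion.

39.81; reject

Expected counts E_i = n·p_i: 144×0.378 = 54.432, 144×0.368 = 52.992, 144×0.179 = 25.776, 144×0.075 = 10.8.
χ² = (57−54.432)²/54.432 + (35−52.992)²/52.992 + (51−25.776)²/25.776 + (1−10.8)²/10.8
   = 0.121 + 6.109 + 24.684 + 8.893
Sum = 39.81
df = 2. Since 39.81 > 9.210, we reject H₀.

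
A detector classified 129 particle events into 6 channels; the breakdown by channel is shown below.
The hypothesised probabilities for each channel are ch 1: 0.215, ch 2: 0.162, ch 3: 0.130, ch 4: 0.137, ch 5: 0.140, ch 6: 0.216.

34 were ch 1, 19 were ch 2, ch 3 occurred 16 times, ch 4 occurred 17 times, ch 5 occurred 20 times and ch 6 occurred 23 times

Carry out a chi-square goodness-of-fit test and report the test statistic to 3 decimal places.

Expected counts E_i = n·p_i: 129×0.215 = 27.735, 129×0.162 = 20.898, 129×0.130 = 16.77, 129×0.137 = 17.673, 129×0.140 = 18.06, 129×0.216 = 27.864.
χ² = (34−27.735)²/27.735 + (19−20.898)²/20.898 + (16−16.77)²/16.77 + (17−17.673)²/17.673 + (20−18.06)²/18.06 + (23−27.864)²/27.864
   = 1.4152 + 0.1724 + 0.0354 + 0.0256 + 0.2084 + 0.8491
Sum = 2.706

2.706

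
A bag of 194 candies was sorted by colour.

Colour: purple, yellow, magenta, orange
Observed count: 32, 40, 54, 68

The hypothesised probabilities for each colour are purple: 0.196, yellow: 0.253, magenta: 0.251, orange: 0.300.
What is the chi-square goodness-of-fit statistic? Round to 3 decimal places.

Expected counts E_i = n·p_i: 194×0.196 = 38.024, 194×0.253 = 49.082, 194×0.251 = 48.694, 194×0.300 = 58.2.
cat          O        E   (O−E)²/E
purple      32   38.024     0.9544
yellow      40   49.082     1.6805
magenta     54   48.694     0.5782
orange      68     58.2     1.6502
Sum = 4.863

4.863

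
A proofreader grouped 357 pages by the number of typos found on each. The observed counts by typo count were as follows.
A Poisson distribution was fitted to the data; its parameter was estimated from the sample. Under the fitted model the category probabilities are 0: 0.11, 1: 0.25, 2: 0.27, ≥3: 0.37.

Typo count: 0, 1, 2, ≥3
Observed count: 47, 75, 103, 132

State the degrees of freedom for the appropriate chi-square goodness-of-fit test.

There are k = 4 categories and 1 parameter estimated from the data, so df = 4 − 1 − 1 = 2.

2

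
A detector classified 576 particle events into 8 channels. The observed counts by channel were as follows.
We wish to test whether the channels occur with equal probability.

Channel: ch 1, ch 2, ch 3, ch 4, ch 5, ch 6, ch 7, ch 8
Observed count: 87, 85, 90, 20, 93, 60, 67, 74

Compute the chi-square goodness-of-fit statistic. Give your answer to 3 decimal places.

Under H₀ each category has probability 1/8, so each expected count is 576/8 = 72.
cat         O        E   (O−E)²/E
ch 1       87       72     3.1250
ch 2       85       72     2.3472
ch 3       90       72     4.5000
ch 4       20       72    37.5556
ch 5       93       72     6.1250
ch 6       60       72     2.0000
ch 7       67       72     0.3472
ch 8       74       72     0.0556
Sum = 56.056

56.056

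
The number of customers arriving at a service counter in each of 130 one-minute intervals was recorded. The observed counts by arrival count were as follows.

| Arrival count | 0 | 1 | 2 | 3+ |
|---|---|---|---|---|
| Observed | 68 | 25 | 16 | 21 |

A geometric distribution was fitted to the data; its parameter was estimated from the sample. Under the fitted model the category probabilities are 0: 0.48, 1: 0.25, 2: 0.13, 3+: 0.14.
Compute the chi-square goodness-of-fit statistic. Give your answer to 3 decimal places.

Expected counts E_i = n·p_i: 130×0.48 = 62.4, 130×0.25 = 32.5, 130×0.13 = 16.9, 130×0.14 = 18.2.
0: (68 − 62.4)²/62.4 = 31.36/62.4 = 0.5026
1: (25 − 32.5)²/32.5 = 56.25/32.5 = 1.7308
2: (16 − 16.9)²/16.9 = 0.81/16.9 = 0.0479
3+: (21 − 18.2)²/18.2 = 7.84/18.2 = 0.4308
Sum = 2.712

2.712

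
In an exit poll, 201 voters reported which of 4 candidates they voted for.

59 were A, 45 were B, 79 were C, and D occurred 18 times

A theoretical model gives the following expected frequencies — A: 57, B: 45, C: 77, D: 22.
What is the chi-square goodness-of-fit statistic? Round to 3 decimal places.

cat         O        E   (O−E)²/E
A          59       57     0.0702
B          45       45     0.0000
C          79       77     0.0519
D          18       22     0.7273
Sum = 0.849

0.849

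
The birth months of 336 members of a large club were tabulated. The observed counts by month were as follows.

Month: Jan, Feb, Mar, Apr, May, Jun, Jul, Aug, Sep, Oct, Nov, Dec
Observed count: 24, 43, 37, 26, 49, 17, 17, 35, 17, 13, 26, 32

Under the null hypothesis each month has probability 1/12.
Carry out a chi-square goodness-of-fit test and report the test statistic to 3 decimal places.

50.857

Expected count for each of the 12 categories: 336/12 = 28.
χ² = (24−28)²/28 + (43−28)²/28 + (37−28)²/28 + (26−28)²/28 + (49−28)²/28 + (17−28)²/28 + (17−28)²/28 + (35−28)²/28 + (17−28)²/28 + (13−28)²/28 + (26−28)²/28 + (32−28)²/28
   = 0.5714 + 8.0357 + 2.8929 + 0.1429 + 15.7500 + 4.3214 + 4.3214 + 1.7500 + 4.3214 + 8.0357 + 0.1429 + 0.5714
Sum = 50.857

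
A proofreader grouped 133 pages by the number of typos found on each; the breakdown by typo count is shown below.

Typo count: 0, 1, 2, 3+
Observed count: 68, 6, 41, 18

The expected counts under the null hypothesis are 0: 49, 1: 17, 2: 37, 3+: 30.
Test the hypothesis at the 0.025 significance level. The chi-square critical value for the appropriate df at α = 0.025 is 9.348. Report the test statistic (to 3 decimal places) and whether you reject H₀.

χ² = (68−49)²/49 + (6−17)²/17 + (41−37)²/37 + (18−30)²/30
   = 7.3673 + 7.1176 + 0.4324 + 4.8000
Sum = 19.717
df = 3. Since 19.717 > 9.348, we reject H₀.

19.717; reject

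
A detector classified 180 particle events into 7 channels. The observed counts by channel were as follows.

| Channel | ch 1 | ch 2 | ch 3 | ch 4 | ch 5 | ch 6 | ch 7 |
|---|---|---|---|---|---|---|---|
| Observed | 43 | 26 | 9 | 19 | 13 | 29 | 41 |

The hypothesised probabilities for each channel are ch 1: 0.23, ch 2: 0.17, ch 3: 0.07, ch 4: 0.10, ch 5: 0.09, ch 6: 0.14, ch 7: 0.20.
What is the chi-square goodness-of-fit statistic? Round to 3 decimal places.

3.737

Expected counts E_i = n·p_i: 180×0.23 = 41.4, 180×0.17 = 30.6, 180×0.07 = 12.6, 180×0.10 = 18, 180×0.09 = 16.2, 180×0.14 = 25.2, 180×0.20 = 36.
cat         O        E   (O−E)²/E
ch 1       43     41.4     0.0618
ch 2       26     30.6     0.6915
ch 3        9     12.6     1.0286
ch 4       19       18     0.0556
ch 5       13     16.2     0.6321
ch 6       29     25.2     0.5730
ch 7       41       36     0.6944
Sum = 3.737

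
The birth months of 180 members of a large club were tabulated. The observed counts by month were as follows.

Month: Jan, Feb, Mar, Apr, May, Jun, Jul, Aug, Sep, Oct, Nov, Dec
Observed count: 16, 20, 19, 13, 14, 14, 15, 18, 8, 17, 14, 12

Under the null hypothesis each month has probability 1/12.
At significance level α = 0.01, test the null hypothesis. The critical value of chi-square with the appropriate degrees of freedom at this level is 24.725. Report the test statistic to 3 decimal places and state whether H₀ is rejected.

Expected count for each of the 12 categories: 180/12 = 15.
χ² = (16−15)²/15 + (20−15)²/15 + (19−15)²/15 + (13−15)²/15 + (14−15)²/15 + (14−15)²/15 + (15−15)²/15 + (18−15)²/15 + (8−15)²/15 + (17−15)²/15 + (14−15)²/15 + (12−15)²/15
   = 0.0667 + 1.6667 + 1.0667 + 0.2667 + 0.0667 + 0.0667 + 0.0000 + 0.6000 + 3.2667 + 0.2667 + 0.0667 + 0.6000
Sum = 8.000
df = 11. Since 8.000 < 24.725, we do not reject H₀.

8.000; do not reject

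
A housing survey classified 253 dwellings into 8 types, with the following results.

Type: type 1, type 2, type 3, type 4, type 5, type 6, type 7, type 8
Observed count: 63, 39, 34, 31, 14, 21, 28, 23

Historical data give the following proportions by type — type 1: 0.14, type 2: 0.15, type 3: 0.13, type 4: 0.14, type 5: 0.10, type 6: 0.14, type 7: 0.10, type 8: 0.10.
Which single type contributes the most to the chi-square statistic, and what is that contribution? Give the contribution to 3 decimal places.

Expected counts E_i = n·p_i: 253×0.14 = 35.42, 253×0.15 = 37.95, 253×0.13 = 32.89, 253×0.14 = 35.42, 253×0.10 = 25.3, 253×0.14 = 35.42, 253×0.10 = 25.3, 253×0.10 = 25.3.
cat         O        E   (O−E)²/E
type 1     63    35.42    21.4753
type 2     39    37.95     0.0291
type 3     34    32.89     0.0375
type 4     31    35.42     0.5516
type 5     14     25.3     5.0470
type 6     21    35.42     5.8706
type 7     28     25.3     0.2881
type 8     23     25.3     0.2091
The largest term is for type 1: 21.475.

type 1, 21.475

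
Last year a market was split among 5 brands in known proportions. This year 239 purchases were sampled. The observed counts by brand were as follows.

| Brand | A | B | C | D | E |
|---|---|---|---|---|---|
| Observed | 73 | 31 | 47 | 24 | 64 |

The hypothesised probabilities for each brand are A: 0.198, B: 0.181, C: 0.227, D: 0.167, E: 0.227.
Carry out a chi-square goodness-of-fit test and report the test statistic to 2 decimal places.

Expected counts E_i = n·p_i: 239×0.198 = 47.322, 239×0.181 = 43.259, 239×0.227 = 54.253, 239×0.167 = 39.913, 239×0.227 = 54.253.
A: (73 − 47.322)²/47.322 = 659.359684/47.322 = 13.933
B: (31 − 43.259)²/43.259 = 150.283081/43.259 = 3.474
C: (47 − 54.253)²/54.253 = 52.606009/54.253 = 0.970
D: (24 − 39.913)²/39.913 = 253.223569/39.913 = 6.344
E: (64 − 54.253)²/54.253 = 95.004009/54.253 = 1.751
Sum = 26.47

26.47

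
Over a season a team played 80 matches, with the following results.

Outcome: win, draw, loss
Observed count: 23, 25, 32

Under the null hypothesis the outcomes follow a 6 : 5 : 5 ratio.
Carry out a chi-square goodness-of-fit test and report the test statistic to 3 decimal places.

3.593

Ratio total = 16. Expected counts: 80×6/16 = 30, 80×5/16 = 25, 80×5/16 = 25.
χ² = (23−30)²/30 + (25−25)²/25 + (32−25)²/25
   = 1.6333 + 0.0000 + 1.9600
Sum = 3.593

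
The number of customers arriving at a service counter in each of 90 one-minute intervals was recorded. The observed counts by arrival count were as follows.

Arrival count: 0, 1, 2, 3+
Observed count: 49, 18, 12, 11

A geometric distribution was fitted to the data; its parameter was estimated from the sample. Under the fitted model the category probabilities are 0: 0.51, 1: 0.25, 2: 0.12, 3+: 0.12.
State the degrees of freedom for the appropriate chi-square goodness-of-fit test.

2

There are k = 4 categories and 1 parameter estimated from the data, so df = 4 − 1 − 1 = 2.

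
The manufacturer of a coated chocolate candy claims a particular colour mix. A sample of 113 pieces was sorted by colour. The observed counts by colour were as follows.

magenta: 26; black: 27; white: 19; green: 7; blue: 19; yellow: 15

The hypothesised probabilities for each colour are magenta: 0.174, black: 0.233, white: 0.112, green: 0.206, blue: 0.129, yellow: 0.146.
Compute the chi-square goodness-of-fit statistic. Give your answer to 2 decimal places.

18.10

Expected counts E_i = n·p_i: 113×0.174 = 19.662, 113×0.233 = 26.329, 113×0.112 = 12.656, 113×0.206 = 23.278, 113×0.129 = 14.577, 113×0.146 = 16.498.
magenta: (26 − 19.662)²/19.662 = 40.170244/19.662 = 2.043
black: (27 − 26.329)²/26.329 = 0.450241/26.329 = 0.017
white: (19 − 12.656)²/12.656 = 40.246336/12.656 = 3.180
green: (7 − 23.278)²/23.278 = 264.973284/23.278 = 11.383
blue: (19 − 14.577)²/14.577 = 19.562929/14.577 = 1.342
yellow: (15 − 16.498)²/16.498 = 2.244004/16.498 = 0.136
Sum = 18.10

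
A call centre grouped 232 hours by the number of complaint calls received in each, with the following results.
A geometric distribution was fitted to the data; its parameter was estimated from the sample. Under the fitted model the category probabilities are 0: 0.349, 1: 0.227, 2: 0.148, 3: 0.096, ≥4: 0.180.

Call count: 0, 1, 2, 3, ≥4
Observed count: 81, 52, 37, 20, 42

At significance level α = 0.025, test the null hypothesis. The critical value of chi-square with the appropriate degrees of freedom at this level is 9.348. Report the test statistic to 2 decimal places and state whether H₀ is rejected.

Expected counts E_i = n·p_i: 232×0.349 = 80.968, 232×0.227 = 52.664, 232×0.148 = 34.336, 232×0.096 = 22.272, 232×0.180 = 41.76.
χ² = (81−80.968)²/80.968 + (52−52.664)²/52.664 + (37−34.336)²/34.336 + (20−22.272)²/22.272 + (42−41.76)²/41.76
   = 0.000 + 0.008 + 0.207 + 0.232 + 0.001
Sum = 0.45
df = 3. Since 0.45 < 9.348, we do not reject H₀.

0.45; do not reject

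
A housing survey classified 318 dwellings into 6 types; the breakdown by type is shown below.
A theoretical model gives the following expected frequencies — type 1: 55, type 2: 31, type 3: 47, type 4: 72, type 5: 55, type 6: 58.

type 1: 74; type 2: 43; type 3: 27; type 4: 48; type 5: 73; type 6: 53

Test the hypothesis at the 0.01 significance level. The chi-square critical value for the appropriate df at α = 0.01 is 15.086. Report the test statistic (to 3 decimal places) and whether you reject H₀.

34.041; reject

type 1: (74 − 55)²/55 = 361/55 = 6.5636
type 2: (43 − 31)²/31 = 144/31 = 4.6452
type 3: (27 − 47)²/47 = 400/47 = 8.5106
type 4: (48 − 72)²/72 = 576/72 = 8.0000
type 5: (73 − 55)²/55 = 324/55 = 5.8909
type 6: (53 − 58)²/58 = 25/58 = 0.4310
Sum = 34.041
df = 5. Since 34.041 > 15.086, we reject H₀.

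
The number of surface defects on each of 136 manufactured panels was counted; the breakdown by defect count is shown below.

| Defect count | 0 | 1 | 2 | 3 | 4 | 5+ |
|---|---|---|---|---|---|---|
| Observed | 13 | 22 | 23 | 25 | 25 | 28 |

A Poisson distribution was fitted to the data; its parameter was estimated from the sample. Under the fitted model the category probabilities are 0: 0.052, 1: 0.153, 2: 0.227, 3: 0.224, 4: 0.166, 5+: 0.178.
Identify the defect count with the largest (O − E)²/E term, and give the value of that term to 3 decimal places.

0, 4.969

Expected counts E_i = n·p_i: 136×0.052 = 7.072, 136×0.153 = 20.808, 136×0.227 = 30.872, 136×0.224 = 30.464, 136×0.166 = 22.576, 136×0.178 = 24.208.
cat         O        E   (O−E)²/E
0          13    7.072     4.9691
1          22   20.808     0.0683
2          23   30.872     2.0073
3          25   30.464     0.9800
4          25   22.576     0.2603
5+         28   24.208     0.5940
The largest term is for 0: 4.969.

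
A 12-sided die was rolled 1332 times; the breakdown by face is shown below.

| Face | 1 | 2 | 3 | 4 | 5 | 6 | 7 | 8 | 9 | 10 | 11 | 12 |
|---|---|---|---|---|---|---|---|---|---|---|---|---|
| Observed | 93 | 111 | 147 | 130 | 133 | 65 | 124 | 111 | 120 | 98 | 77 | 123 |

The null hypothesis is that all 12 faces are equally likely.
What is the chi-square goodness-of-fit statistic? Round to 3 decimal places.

Expected count for each of the 12 categories: 1332/12 = 111.
1: (93 − 111)²/111 = 324/111 = 2.9189
2: (111 − 111)²/111 = 0/111 = 0.0000
3: (147 − 111)²/111 = 1296/111 = 11.6757
4: (130 − 111)²/111 = 361/111 = 3.2523
5: (133 − 111)²/111 = 484/111 = 4.3604
6: (65 − 111)²/111 = 2116/111 = 19.0631
7: (124 − 111)²/111 = 169/111 = 1.5225
8: (111 − 111)²/111 = 0/111 = 0.0000
9: (120 − 111)²/111 = 81/111 = 0.7297
10: (98 − 111)²/111 = 169/111 = 1.5225
11: (77 − 111)²/111 = 1156/111 = 10.4144
12: (123 − 111)²/111 = 144/111 = 1.2973
Sum = 56.757

56.757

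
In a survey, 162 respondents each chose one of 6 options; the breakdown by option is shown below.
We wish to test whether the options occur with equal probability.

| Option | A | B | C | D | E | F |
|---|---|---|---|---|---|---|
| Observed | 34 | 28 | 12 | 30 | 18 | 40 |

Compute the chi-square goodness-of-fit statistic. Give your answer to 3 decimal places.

19.778

Expected count for each of the 6 categories: 162/6 = 27.
cat         O        E   (O−E)²/E
A          34       27     1.8148
B          28       27     0.0370
C          12       27     8.3333
D          30       27     0.3333
E          18       27     3.0000
F          40       27     6.2593
Sum = 19.778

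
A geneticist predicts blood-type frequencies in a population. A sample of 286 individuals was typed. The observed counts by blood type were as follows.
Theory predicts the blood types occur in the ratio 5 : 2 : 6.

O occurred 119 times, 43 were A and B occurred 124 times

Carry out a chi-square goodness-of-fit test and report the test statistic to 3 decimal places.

Ratio total = 13. Expected counts: 286×5/13 = 110, 286×2/13 = 44, 286×6/13 = 132.
O: (119 − 110)²/110 = 81/110 = 0.7364
A: (43 − 44)²/44 = 1/44 = 0.0227
B: (124 − 132)²/132 = 64/132 = 0.4848
Sum = 1.244

1.244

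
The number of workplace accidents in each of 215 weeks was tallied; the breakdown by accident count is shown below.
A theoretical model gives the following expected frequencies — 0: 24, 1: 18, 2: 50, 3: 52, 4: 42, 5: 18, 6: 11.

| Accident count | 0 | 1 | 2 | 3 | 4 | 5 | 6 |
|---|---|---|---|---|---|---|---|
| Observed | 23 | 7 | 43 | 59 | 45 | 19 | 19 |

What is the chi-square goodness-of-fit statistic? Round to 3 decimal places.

cat         O        E   (O−E)²/E
0          23       24     0.0417
1           7       18     6.7222
2          43       50     0.9800
3          59       52     0.9423
4          45       42     0.2143
5          19       18     0.0556
6          19       11     5.8182
Sum = 14.774

14.774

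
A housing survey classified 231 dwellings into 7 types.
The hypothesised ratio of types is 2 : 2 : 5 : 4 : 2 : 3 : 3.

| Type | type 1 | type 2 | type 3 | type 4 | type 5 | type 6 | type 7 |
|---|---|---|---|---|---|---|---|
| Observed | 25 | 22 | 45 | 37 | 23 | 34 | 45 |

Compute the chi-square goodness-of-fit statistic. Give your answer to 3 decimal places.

7.780

Ratio total = 21. Expected counts: 231×2/21 = 22, 231×2/21 = 22, 231×5/21 = 55, 231×4/21 = 44, 231×2/21 = 22, 231×3/21 = 33, 231×3/21 = 33.
χ² = (25−22)²/22 + (22−22)²/22 + (45−55)²/55 + (37−44)²/44 + (23−22)²/22 + (34−33)²/33 + (45−33)²/33
   = 0.4091 + 0.0000 + 1.8182 + 1.1136 + 0.0455 + 0.0303 + 4.3636
Sum = 7.780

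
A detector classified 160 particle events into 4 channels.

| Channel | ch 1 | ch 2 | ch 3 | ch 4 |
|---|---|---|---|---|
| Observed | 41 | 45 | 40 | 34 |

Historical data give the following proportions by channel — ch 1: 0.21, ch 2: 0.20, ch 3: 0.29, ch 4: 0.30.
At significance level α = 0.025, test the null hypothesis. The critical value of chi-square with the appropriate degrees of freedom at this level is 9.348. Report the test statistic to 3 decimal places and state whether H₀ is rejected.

Expected counts E_i = n·p_i: 160×0.21 = 33.6, 160×0.20 = 32, 160×0.29 = 46.4, 160×0.30 = 48.
χ² = (41−33.6)²/33.6 + (45−32)²/32 + (40−46.4)²/46.4 + (34−48)²/48
   = 1.6298 + 5.2813 + 0.8828 + 4.0833
Sum = 11.877
df = 3. Since 11.877 > 9.348, we reject H₀.

11.877; reject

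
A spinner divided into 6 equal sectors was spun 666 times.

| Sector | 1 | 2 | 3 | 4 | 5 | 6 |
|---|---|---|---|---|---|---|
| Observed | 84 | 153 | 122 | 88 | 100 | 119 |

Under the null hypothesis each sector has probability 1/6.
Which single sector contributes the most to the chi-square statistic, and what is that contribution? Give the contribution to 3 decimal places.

Expected count for each of the 6 categories: 666/6 = 111.
cat         O        E   (O−E)²/E
1          84      111     6.5676
2         153      111    15.8919
3         122      111     1.0901
4          88      111     4.7658
5         100      111     1.0901
6         119      111     0.5766
The largest term is for 2: 15.892.

2, 15.892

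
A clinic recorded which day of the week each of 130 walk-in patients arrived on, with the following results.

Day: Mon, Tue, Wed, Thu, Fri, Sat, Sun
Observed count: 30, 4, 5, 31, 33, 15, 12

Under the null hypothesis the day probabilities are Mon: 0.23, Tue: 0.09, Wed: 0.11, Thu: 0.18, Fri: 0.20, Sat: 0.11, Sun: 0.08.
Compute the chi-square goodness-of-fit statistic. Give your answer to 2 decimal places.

15.75

Expected counts E_i = n·p_i: 130×0.23 = 29.9, 130×0.09 = 11.7, 130×0.11 = 14.3, 130×0.18 = 23.4, 130×0.20 = 26, 130×0.11 = 14.3, 130×0.08 = 10.4.
cat         O        E   (O−E)²/E
Mon        30     29.9      0.000
Tue         4     11.7      5.068
Wed         5     14.3      6.048
Thu        31     23.4      2.468
Fri        33       26      1.885
Sat        15     14.3      0.034
Sun        12     10.4      0.246
Sum = 15.75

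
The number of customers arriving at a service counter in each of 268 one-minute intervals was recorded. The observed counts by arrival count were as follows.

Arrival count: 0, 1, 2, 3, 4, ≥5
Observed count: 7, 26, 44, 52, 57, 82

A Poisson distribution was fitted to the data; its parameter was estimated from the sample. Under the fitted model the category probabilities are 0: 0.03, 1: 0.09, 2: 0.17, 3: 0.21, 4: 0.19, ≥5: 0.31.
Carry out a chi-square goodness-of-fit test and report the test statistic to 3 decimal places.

1.400

Expected counts E_i = n·p_i: 268×0.03 = 8.04, 268×0.09 = 24.12, 268×0.17 = 45.56, 268×0.21 = 56.28, 268×0.19 = 50.92, 268×0.31 = 83.08.
0: (7 − 8.04)²/8.04 = 1.0816/8.04 = 0.1345
1: (26 − 24.12)²/24.12 = 3.5344/24.12 = 0.1465
2: (44 − 45.56)²/45.56 = 2.4336/45.56 = 0.0534
3: (52 − 56.28)²/56.28 = 18.3184/56.28 = 0.3255
4: (57 − 50.92)²/50.92 = 36.9664/50.92 = 0.7260
≥5: (82 − 83.08)²/83.08 = 1.1664/83.08 = 0.0140
Sum = 1.400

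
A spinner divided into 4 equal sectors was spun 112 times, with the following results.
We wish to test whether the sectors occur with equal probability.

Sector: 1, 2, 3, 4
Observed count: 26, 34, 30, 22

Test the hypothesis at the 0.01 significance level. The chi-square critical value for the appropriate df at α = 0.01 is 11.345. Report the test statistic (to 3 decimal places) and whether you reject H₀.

Expected count for each of the 4 categories: 112/4 = 28.
1: (26 − 28)²/28 = 4/28 = 0.1429
2: (34 − 28)²/28 = 36/28 = 1.2857
3: (30 − 28)²/28 = 4/28 = 0.1429
4: (22 − 28)²/28 = 36/28 = 1.2857
Sum = 2.857
df = 3. Since 2.857 < 11.345, we do not reject H₀.

2.857; do not reject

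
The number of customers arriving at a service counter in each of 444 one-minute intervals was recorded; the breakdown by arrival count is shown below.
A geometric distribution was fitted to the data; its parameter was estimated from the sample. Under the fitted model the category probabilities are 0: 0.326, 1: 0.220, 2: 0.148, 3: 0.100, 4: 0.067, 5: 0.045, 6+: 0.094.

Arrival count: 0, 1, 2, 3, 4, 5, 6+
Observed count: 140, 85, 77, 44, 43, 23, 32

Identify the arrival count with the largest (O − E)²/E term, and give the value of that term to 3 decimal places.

4, 5.903

Expected counts E_i = n·p_i: 444×0.326 = 144.744, 444×0.220 = 97.68, 444×0.148 = 65.712, 444×0.100 = 44.4, 444×0.067 = 29.748, 444×0.045 = 19.98, 444×0.094 = 41.736.
cat         O        E   (O−E)²/E
0         140  144.744     0.1555
1          85    97.68     1.6460
2          77   65.712     1.9391
3          44     44.4     0.0036
4          43   29.748     5.9034
5          23    19.98     0.4565
6+         32   41.736     2.2712
The largest term is for 4: 5.903.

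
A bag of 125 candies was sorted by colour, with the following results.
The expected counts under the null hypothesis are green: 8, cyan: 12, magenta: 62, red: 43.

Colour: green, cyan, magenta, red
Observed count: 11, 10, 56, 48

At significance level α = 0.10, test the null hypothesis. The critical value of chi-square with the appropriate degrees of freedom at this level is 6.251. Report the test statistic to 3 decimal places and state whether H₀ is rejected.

2.620; do not reject

green: (11 − 8)²/8 = 9/8 = 1.1250
cyan: (10 − 12)²/12 = 4/12 = 0.3333
magenta: (56 − 62)²/62 = 36/62 = 0.5806
red: (48 − 43)²/43 = 25/43 = 0.5814
Sum = 2.620
df = 3. Since 2.620 < 6.251, we do not reject H₀.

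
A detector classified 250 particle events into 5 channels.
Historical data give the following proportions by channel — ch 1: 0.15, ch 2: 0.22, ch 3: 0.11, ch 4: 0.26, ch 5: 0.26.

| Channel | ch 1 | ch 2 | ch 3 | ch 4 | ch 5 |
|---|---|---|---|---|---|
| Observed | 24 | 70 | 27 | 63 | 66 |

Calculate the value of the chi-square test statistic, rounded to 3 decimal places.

9.037

Expected counts E_i = n·p_i: 250×0.15 = 37.5, 250×0.22 = 55, 250×0.11 = 27.5, 250×0.26 = 65, 250×0.26 = 65.
cat         O        E   (O−E)²/E
ch 1       24     37.5     4.8600
ch 2       70       55     4.0909
ch 3       27     27.5     0.0091
ch 4       63       65     0.0615
ch 5       66       65     0.0154
Sum = 9.037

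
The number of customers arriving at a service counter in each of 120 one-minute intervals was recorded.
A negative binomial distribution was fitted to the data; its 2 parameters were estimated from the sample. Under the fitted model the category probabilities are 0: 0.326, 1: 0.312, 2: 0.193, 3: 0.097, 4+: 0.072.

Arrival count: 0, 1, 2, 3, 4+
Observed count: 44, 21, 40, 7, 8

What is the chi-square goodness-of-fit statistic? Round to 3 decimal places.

Expected counts E_i = n·p_i: 120×0.326 = 39.12, 120×0.312 = 37.44, 120×0.193 = 23.16, 120×0.097 = 11.64, 120×0.072 = 8.64.
0: (44 − 39.12)²/39.12 = 23.8144/39.12 = 0.6088
1: (21 − 37.44)²/37.44 = 270.2736/37.44 = 7.2188
2: (40 − 23.16)²/23.16 = 283.5856/23.16 = 12.2446
3: (7 − 11.64)²/11.64 = 21.5296/11.64 = 1.8496
4+: (8 − 8.64)²/8.64 = 0.4096/8.64 = 0.0474
Sum = 21.969

21.969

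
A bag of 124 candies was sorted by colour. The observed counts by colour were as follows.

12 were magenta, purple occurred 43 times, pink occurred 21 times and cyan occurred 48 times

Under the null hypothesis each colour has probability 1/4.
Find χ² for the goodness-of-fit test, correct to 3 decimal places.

28.839

Expected count for each of the 4 categories: 124/4 = 31.
χ² = (12−31)²/31 + (43−31)²/31 + (21−31)²/31 + (48−31)²/31
   = 11.6452 + 4.6452 + 3.2258 + 9.3226
Sum = 28.839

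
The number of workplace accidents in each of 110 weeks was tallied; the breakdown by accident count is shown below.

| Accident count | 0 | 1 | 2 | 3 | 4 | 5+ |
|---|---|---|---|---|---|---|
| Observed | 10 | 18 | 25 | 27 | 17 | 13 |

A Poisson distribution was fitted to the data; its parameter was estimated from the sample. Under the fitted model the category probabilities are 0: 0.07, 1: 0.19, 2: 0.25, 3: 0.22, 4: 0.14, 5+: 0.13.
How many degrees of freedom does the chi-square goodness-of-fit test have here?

4

There are k = 6 categories and 1 parameter estimated from the data, so df = 6 − 1 − 1 = 4.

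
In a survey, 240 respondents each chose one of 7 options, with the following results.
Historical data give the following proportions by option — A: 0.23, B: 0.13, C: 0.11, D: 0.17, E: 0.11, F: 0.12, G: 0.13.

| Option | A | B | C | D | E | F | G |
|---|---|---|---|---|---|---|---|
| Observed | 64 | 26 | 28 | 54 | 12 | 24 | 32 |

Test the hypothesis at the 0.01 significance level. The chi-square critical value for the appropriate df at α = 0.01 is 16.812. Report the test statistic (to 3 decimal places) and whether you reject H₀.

Expected counts E_i = n·p_i: 240×0.23 = 55.2, 240×0.13 = 31.2, 240×0.11 = 26.4, 240×0.17 = 40.8, 240×0.11 = 26.4, 240×0.12 = 28.8, 240×0.13 = 31.2.
χ² = (64−55.2)²/55.2 + (26−31.2)²/31.2 + (28−26.4)²/26.4 + (54−40.8)²/40.8 + (12−26.4)²/26.4 + (24−28.8)²/28.8 + (32−31.2)²/31.2
   = 1.4029 + 0.8667 + 0.0970 + 4.2706 + 7.8545 + 0.8000 + 0.0205
Sum = 15.312
df = 6. Since 15.312 < 16.812, we do not reject H₀.

15.312; do not reject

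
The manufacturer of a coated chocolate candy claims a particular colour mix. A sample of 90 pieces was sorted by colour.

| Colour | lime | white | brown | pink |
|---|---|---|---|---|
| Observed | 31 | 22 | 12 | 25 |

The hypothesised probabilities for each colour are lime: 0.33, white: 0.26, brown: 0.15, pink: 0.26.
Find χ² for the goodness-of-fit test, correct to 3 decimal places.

0.417

Expected counts E_i = n·p_i: 90×0.33 = 29.7, 90×0.26 = 23.4, 90×0.15 = 13.5, 90×0.26 = 23.4.
lime: (31 − 29.7)²/29.7 = 1.69/29.7 = 0.0569
white: (22 − 23.4)²/23.4 = 1.96/23.4 = 0.0838
brown: (12 − 13.5)²/13.5 = 2.25/13.5 = 0.1667
pink: (25 − 23.4)²/23.4 = 2.56/23.4 = 0.1094
Sum = 0.417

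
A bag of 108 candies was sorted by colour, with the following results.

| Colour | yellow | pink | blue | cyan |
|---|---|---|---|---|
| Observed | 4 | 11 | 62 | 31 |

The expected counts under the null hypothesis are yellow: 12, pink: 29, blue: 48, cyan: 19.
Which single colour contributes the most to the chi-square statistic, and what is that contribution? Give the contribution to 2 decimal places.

χ² = (4−12)²/12 + (11−29)²/29 + (62−48)²/48 + (31−19)²/19
   = 5.333 + 11.172 + 4.083 + 7.579
The largest term is for pink: 11.17.

pink, 11.17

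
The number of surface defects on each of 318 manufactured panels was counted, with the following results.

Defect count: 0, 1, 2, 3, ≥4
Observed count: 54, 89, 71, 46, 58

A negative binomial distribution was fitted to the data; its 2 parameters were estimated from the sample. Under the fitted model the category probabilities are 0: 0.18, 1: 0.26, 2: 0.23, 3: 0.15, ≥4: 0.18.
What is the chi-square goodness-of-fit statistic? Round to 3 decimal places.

0.800

Expected counts E_i = n·p_i: 318×0.18 = 57.24, 318×0.26 = 82.68, 318×0.23 = 73.14, 318×0.15 = 47.7, 318×0.18 = 57.24.
cat         O        E   (O−E)²/E
0          54    57.24     0.1834
1          89    82.68     0.4831
2          71    73.14     0.0626
3          46     47.7     0.0606
≥4         58    57.24     0.0101
Sum = 0.800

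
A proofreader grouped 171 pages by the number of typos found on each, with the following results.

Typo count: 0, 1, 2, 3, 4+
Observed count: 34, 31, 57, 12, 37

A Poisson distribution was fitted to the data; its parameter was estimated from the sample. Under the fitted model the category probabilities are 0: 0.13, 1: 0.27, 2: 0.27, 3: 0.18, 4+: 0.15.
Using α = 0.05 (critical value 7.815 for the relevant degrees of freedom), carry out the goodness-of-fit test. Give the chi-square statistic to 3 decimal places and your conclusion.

Expected counts E_i = n·p_i: 171×0.13 = 22.23, 171×0.27 = 46.17, 171×0.27 = 46.17, 171×0.18 = 30.78, 171×0.15 = 25.65.
χ² = (34−22.23)²/22.23 + (31−46.17)²/46.17 + (57−46.17)²/46.17 + (12−30.78)²/30.78 + (37−25.65)²/25.65
   = 6.2318 + 4.9844 + 2.5404 + 11.4584 + 5.0223
Sum = 30.237
df = 3. Since 30.237 > 7.815, we reject H₀.

30.237; reject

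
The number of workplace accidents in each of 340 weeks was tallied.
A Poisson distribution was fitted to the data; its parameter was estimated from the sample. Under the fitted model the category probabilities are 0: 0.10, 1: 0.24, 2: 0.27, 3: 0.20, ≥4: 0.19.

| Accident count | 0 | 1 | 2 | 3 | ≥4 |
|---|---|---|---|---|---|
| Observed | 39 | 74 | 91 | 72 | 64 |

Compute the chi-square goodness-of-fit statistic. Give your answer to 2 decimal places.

1.69

Expected counts E_i = n·p_i: 340×0.10 = 34, 340×0.24 = 81.6, 340×0.27 = 91.8, 340×0.20 = 68, 340×0.19 = 64.6.
cat         O        E   (O−E)²/E
0          39       34      0.735
1          74     81.6      0.708
2          91     91.8      0.007
3          72       68      0.235
≥4         64     64.6      0.006
Sum = 1.69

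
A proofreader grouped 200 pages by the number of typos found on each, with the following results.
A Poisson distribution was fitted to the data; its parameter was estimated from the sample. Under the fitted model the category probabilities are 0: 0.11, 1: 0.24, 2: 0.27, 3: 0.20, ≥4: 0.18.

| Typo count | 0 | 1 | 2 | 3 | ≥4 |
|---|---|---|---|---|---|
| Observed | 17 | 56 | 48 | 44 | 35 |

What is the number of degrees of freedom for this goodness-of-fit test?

3

There are k = 5 categories and 1 parameter estimated from the data, so df = 5 − 1 − 1 = 3.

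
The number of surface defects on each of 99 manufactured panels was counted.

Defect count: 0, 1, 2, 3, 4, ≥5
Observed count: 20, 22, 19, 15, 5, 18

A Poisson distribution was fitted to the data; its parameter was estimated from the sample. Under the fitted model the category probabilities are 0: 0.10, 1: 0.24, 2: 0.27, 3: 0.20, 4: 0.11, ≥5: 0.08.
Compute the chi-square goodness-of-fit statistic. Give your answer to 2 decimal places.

Expected counts E_i = n·p_i: 99×0.10 = 9.9, 99×0.24 = 23.76, 99×0.27 = 26.73, 99×0.20 = 19.8, 99×0.11 = 10.89, 99×0.08 = 7.92.
χ² = (20−9.9)²/9.9 + (22−23.76)²/23.76 + (19−26.73)²/26.73 + (15−19.8)²/19.8 + (5−10.89)²/10.89 + (18−7.92)²/7.92
   = 10.304 + 0.130 + 2.235 + 1.164 + 3.186 + 12.829
Sum = 29.85

29.85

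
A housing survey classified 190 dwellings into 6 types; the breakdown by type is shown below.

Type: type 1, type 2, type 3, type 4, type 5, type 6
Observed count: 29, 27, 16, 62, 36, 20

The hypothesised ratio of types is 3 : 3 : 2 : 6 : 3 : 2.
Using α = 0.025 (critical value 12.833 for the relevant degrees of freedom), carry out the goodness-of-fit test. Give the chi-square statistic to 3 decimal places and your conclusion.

Ratio total = 19. Expected counts: 190×3/19 = 30, 190×3/19 = 30, 190×2/19 = 20, 190×6/19 = 60, 190×3/19 = 30, 190×2/19 = 20.
type 1: (29 − 30)²/30 = 1/30 = 0.0333
type 2: (27 − 30)²/30 = 9/30 = 0.3000
type 3: (16 − 20)²/20 = 16/20 = 0.8000
type 4: (62 − 60)²/60 = 4/60 = 0.0667
type 5: (36 − 30)²/30 = 36/30 = 1.2000
type 6: (20 − 20)²/20 = 0/20 = 0.0000
Sum = 2.400
df = 5. Since 2.400 < 12.833, we do not reject H₀.

2.400; do not reject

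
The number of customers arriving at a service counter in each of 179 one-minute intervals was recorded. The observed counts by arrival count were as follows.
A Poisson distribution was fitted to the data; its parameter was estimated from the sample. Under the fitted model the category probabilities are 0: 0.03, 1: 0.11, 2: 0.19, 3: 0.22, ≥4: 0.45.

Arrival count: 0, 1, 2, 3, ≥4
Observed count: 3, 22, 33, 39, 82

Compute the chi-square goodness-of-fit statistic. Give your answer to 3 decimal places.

Expected counts E_i = n·p_i: 179×0.03 = 5.37, 179×0.11 = 19.69, 179×0.19 = 34.01, 179×0.22 = 39.38, 179×0.45 = 80.55.
0: (3 − 5.37)²/5.37 = 5.6169/5.37 = 1.0460
1: (22 − 19.69)²/19.69 = 5.3361/19.69 = 0.2710
2: (33 − 34.01)²/34.01 = 1.0201/34.01 = 0.0300
3: (39 − 39.38)²/39.38 = 0.1444/39.38 = 0.0037
≥4: (82 − 80.55)²/80.55 = 2.1025/80.55 = 0.0261
Sum = 1.377

1.377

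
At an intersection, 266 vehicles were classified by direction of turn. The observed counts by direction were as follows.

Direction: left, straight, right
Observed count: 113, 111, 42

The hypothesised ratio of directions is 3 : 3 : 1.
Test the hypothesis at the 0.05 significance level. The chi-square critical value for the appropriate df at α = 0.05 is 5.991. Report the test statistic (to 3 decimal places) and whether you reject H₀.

0.509; do not reject

Ratio total = 7. Expected counts: 266×3/7 = 114, 266×3/7 = 114, 266×1/7 = 38.
cat           O        E   (O−E)²/E
left        113      114     0.0088
straight    111      114     0.0789
right        42       38     0.4211
Sum = 0.509
df = 2. Since 0.509 < 5.991, we do not reject H₀.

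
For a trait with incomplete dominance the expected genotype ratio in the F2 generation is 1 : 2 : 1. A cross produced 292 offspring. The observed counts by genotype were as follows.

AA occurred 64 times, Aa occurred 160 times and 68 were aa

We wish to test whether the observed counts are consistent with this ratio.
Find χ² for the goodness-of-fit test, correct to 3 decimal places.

2.795

Ratio total = 4. Expected counts: 292×1/4 = 73, 292×2/4 = 146, 292×1/4 = 73.
χ² = (64−73)²/73 + (160−146)²/146 + (68−73)²/73
   = 1.1096 + 1.3425 + 0.3425
Sum = 2.795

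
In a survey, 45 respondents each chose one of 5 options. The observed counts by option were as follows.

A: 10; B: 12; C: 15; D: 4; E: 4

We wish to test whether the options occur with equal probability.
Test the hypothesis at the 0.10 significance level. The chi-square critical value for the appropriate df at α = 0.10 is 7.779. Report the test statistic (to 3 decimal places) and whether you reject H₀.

10.667; reject

Expected count for each of the 5 categories: 45/5 = 9.
cat         O        E   (O−E)²/E
A          10        9     0.1111
B          12        9     1.0000
C          15        9     4.0000
D           4        9     2.7778
E           4        9     2.7778
Sum = 10.667
df = 4. Since 10.667 > 7.779, we reject H₀.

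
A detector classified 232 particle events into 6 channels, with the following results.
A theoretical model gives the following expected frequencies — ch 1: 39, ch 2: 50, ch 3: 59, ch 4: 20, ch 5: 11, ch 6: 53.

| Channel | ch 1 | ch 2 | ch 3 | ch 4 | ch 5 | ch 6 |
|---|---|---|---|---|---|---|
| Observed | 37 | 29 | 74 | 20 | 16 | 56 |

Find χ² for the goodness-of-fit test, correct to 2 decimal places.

χ² = (37−39)²/39 + (29−50)²/50 + (74−59)²/59 + (20−20)²/20 + (16−11)²/11 + (56−53)²/53
   = 0.103 + 8.820 + 3.814 + 0.000 + 2.273 + 0.170
Sum = 15.18

15.18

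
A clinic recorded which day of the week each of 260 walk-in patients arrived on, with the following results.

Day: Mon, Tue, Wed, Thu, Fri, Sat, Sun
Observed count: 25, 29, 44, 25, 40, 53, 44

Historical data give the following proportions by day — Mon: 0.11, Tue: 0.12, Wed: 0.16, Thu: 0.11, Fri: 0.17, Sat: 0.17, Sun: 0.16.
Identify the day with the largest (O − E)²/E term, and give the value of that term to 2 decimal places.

Expected counts E_i = n·p_i: 260×0.11 = 28.6, 260×0.12 = 31.2, 260×0.16 = 41.6, 260×0.11 = 28.6, 260×0.17 = 44.2, 260×0.17 = 44.2, 260×0.16 = 41.6.
χ² = (25−28.6)²/28.6 + (29−31.2)²/31.2 + (44−41.6)²/41.6 + (25−28.6)²/28.6 + (40−44.2)²/44.2 + (53−44.2)²/44.2 + (44−41.6)²/41.6
   = 0.453 + 0.155 + 0.138 + 0.453 + 0.399 + 1.752 + 0.138
The largest term is for Sat: 1.75.

Sat, 1.75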